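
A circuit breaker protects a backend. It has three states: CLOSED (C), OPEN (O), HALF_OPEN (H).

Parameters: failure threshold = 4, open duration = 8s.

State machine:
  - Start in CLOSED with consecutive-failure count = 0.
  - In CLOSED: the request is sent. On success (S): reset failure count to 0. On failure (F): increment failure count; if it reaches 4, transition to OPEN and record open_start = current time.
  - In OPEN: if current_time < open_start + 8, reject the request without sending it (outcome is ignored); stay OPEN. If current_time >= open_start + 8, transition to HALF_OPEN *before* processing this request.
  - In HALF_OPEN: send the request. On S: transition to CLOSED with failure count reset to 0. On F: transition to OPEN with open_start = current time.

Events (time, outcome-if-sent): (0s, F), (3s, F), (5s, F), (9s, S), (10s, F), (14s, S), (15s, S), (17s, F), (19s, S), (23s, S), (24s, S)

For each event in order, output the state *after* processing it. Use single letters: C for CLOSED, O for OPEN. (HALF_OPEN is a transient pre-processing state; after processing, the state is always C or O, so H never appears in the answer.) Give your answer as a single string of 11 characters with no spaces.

State after each event:
  event#1 t=0s outcome=F: state=CLOSED
  event#2 t=3s outcome=F: state=CLOSED
  event#3 t=5s outcome=F: state=CLOSED
  event#4 t=9s outcome=S: state=CLOSED
  event#5 t=10s outcome=F: state=CLOSED
  event#6 t=14s outcome=S: state=CLOSED
  event#7 t=15s outcome=S: state=CLOSED
  event#8 t=17s outcome=F: state=CLOSED
  event#9 t=19s outcome=S: state=CLOSED
  event#10 t=23s outcome=S: state=CLOSED
  event#11 t=24s outcome=S: state=CLOSED

Answer: CCCCCCCCCCC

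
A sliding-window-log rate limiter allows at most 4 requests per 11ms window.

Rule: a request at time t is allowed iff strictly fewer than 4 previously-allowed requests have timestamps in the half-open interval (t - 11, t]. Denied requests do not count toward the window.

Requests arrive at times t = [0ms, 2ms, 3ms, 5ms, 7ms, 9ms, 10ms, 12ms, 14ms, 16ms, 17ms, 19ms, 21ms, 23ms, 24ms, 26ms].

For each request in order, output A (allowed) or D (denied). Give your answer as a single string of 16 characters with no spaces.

Answer: AAAADDDAAAADDADA

Derivation:
Tracking allowed requests in the window:
  req#1 t=0ms: ALLOW
  req#2 t=2ms: ALLOW
  req#3 t=3ms: ALLOW
  req#4 t=5ms: ALLOW
  req#5 t=7ms: DENY
  req#6 t=9ms: DENY
  req#7 t=10ms: DENY
  req#8 t=12ms: ALLOW
  req#9 t=14ms: ALLOW
  req#10 t=16ms: ALLOW
  req#11 t=17ms: ALLOW
  req#12 t=19ms: DENY
  req#13 t=21ms: DENY
  req#14 t=23ms: ALLOW
  req#15 t=24ms: DENY
  req#16 t=26ms: ALLOW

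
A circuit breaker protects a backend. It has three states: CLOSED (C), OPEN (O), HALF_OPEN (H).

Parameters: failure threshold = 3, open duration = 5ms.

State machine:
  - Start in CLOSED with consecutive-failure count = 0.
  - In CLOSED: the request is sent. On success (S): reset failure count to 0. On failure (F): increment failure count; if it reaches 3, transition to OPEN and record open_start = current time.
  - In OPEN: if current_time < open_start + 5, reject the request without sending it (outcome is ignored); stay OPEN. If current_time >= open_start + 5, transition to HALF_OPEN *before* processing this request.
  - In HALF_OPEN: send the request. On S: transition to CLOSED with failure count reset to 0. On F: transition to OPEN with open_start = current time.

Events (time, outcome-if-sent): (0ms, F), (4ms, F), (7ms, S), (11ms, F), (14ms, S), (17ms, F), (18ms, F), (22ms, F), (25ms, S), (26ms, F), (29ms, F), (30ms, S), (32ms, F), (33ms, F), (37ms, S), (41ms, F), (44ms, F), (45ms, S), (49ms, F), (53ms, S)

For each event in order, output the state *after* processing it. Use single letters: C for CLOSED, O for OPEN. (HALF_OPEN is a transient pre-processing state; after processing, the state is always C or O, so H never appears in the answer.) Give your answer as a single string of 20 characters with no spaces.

State after each event:
  event#1 t=0ms outcome=F: state=CLOSED
  event#2 t=4ms outcome=F: state=CLOSED
  event#3 t=7ms outcome=S: state=CLOSED
  event#4 t=11ms outcome=F: state=CLOSED
  event#5 t=14ms outcome=S: state=CLOSED
  event#6 t=17ms outcome=F: state=CLOSED
  event#7 t=18ms outcome=F: state=CLOSED
  event#8 t=22ms outcome=F: state=OPEN
  event#9 t=25ms outcome=S: state=OPEN
  event#10 t=26ms outcome=F: state=OPEN
  event#11 t=29ms outcome=F: state=OPEN
  event#12 t=30ms outcome=S: state=OPEN
  event#13 t=32ms outcome=F: state=OPEN
  event#14 t=33ms outcome=F: state=OPEN
  event#15 t=37ms outcome=S: state=CLOSED
  event#16 t=41ms outcome=F: state=CLOSED
  event#17 t=44ms outcome=F: state=CLOSED
  event#18 t=45ms outcome=S: state=CLOSED
  event#19 t=49ms outcome=F: state=CLOSED
  event#20 t=53ms outcome=S: state=CLOSED

Answer: CCCCCCCOOOOOOOCCCCCC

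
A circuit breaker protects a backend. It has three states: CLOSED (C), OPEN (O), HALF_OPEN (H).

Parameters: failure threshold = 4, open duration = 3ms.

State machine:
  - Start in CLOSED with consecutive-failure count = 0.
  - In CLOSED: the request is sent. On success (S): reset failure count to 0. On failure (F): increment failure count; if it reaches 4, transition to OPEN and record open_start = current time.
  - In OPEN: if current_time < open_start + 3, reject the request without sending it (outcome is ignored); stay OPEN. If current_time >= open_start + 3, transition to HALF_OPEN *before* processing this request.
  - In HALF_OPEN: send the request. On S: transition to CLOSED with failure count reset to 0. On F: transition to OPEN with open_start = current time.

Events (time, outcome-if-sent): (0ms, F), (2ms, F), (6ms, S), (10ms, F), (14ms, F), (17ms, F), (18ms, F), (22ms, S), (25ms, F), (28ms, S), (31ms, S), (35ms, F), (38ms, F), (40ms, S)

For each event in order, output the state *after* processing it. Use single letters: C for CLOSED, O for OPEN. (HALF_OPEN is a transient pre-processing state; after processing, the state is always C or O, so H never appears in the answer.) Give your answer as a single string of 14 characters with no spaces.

Answer: CCCCCCOCCCCCCC

Derivation:
State after each event:
  event#1 t=0ms outcome=F: state=CLOSED
  event#2 t=2ms outcome=F: state=CLOSED
  event#3 t=6ms outcome=S: state=CLOSED
  event#4 t=10ms outcome=F: state=CLOSED
  event#5 t=14ms outcome=F: state=CLOSED
  event#6 t=17ms outcome=F: state=CLOSED
  event#7 t=18ms outcome=F: state=OPEN
  event#8 t=22ms outcome=S: state=CLOSED
  event#9 t=25ms outcome=F: state=CLOSED
  event#10 t=28ms outcome=S: state=CLOSED
  event#11 t=31ms outcome=S: state=CLOSED
  event#12 t=35ms outcome=F: state=CLOSED
  event#13 t=38ms outcome=F: state=CLOSED
  event#14 t=40ms outcome=S: state=CLOSED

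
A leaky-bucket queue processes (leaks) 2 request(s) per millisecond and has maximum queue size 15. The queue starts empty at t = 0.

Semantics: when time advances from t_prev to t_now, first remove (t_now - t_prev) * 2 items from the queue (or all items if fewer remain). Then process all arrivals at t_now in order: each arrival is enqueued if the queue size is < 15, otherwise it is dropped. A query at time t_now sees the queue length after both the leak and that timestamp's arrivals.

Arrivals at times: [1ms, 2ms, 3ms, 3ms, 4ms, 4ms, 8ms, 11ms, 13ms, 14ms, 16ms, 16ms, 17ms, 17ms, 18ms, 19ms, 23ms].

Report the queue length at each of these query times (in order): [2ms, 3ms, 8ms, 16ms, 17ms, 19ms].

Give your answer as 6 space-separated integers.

Queue lengths at query times:
  query t=2ms: backlog = 1
  query t=3ms: backlog = 2
  query t=8ms: backlog = 1
  query t=16ms: backlog = 2
  query t=17ms: backlog = 2
  query t=19ms: backlog = 1

Answer: 1 2 1 2 2 1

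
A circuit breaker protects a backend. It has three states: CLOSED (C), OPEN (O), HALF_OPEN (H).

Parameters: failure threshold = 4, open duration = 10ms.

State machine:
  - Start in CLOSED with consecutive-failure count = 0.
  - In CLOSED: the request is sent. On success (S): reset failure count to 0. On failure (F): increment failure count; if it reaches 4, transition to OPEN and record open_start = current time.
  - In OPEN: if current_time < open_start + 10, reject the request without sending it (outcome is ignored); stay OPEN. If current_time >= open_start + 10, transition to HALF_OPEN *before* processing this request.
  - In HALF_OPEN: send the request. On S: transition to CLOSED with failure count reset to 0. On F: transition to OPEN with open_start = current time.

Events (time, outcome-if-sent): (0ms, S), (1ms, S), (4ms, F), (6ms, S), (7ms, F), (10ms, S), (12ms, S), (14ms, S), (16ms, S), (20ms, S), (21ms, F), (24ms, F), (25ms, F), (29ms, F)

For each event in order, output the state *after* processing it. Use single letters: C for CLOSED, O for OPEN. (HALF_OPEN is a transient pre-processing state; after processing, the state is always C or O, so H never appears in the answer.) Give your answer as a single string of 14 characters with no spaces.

State after each event:
  event#1 t=0ms outcome=S: state=CLOSED
  event#2 t=1ms outcome=S: state=CLOSED
  event#3 t=4ms outcome=F: state=CLOSED
  event#4 t=6ms outcome=S: state=CLOSED
  event#5 t=7ms outcome=F: state=CLOSED
  event#6 t=10ms outcome=S: state=CLOSED
  event#7 t=12ms outcome=S: state=CLOSED
  event#8 t=14ms outcome=S: state=CLOSED
  event#9 t=16ms outcome=S: state=CLOSED
  event#10 t=20ms outcome=S: state=CLOSED
  event#11 t=21ms outcome=F: state=CLOSED
  event#12 t=24ms outcome=F: state=CLOSED
  event#13 t=25ms outcome=F: state=CLOSED
  event#14 t=29ms outcome=F: state=OPEN

Answer: CCCCCCCCCCCCCO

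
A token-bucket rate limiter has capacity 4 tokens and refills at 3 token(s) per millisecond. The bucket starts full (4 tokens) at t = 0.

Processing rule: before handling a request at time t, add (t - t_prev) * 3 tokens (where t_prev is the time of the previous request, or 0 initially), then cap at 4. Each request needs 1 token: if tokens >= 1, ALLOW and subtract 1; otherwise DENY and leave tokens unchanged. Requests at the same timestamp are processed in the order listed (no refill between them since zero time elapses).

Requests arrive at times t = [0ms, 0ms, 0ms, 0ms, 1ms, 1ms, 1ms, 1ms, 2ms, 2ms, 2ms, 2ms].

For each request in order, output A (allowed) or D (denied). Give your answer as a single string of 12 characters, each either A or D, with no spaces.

Simulating step by step:
  req#1 t=0ms: ALLOW
  req#2 t=0ms: ALLOW
  req#3 t=0ms: ALLOW
  req#4 t=0ms: ALLOW
  req#5 t=1ms: ALLOW
  req#6 t=1ms: ALLOW
  req#7 t=1ms: ALLOW
  req#8 t=1ms: DENY
  req#9 t=2ms: ALLOW
  req#10 t=2ms: ALLOW
  req#11 t=2ms: ALLOW
  req#12 t=2ms: DENY

Answer: AAAAAAADAAAD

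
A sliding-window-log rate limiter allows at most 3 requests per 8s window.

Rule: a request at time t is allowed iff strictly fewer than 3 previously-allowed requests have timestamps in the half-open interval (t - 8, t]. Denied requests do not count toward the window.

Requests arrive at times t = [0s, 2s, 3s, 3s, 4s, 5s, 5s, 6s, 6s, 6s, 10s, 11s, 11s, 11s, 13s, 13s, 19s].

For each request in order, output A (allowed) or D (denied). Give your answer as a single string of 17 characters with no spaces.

Tracking allowed requests in the window:
  req#1 t=0s: ALLOW
  req#2 t=2s: ALLOW
  req#3 t=3s: ALLOW
  req#4 t=3s: DENY
  req#5 t=4s: DENY
  req#6 t=5s: DENY
  req#7 t=5s: DENY
  req#8 t=6s: DENY
  req#9 t=6s: DENY
  req#10 t=6s: DENY
  req#11 t=10s: ALLOW
  req#12 t=11s: ALLOW
  req#13 t=11s: ALLOW
  req#14 t=11s: DENY
  req#15 t=13s: DENY
  req#16 t=13s: DENY
  req#17 t=19s: ALLOW

Answer: AAADDDDDDDAAADDDA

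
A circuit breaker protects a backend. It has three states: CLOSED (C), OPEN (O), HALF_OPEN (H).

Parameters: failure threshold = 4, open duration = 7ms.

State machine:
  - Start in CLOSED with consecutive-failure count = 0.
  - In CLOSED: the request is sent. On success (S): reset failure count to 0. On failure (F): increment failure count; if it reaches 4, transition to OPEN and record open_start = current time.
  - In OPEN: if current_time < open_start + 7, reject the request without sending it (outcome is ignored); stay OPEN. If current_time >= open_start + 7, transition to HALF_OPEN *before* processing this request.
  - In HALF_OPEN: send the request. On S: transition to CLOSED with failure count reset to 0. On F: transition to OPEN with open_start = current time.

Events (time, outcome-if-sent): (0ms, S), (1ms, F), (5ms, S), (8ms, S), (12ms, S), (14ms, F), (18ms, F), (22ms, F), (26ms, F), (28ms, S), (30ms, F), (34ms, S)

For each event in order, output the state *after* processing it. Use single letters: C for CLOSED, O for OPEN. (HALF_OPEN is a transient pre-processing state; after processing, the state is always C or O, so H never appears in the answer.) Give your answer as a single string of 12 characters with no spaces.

Answer: CCCCCCCCOOOC

Derivation:
State after each event:
  event#1 t=0ms outcome=S: state=CLOSED
  event#2 t=1ms outcome=F: state=CLOSED
  event#3 t=5ms outcome=S: state=CLOSED
  event#4 t=8ms outcome=S: state=CLOSED
  event#5 t=12ms outcome=S: state=CLOSED
  event#6 t=14ms outcome=F: state=CLOSED
  event#7 t=18ms outcome=F: state=CLOSED
  event#8 t=22ms outcome=F: state=CLOSED
  event#9 t=26ms outcome=F: state=OPEN
  event#10 t=28ms outcome=S: state=OPEN
  event#11 t=30ms outcome=F: state=OPEN
  event#12 t=34ms outcome=S: state=CLOSED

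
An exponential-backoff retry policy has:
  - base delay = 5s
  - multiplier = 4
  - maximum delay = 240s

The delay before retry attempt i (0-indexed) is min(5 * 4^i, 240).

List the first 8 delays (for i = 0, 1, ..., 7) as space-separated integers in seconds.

Computing each delay:
  i=0: min(5*4^0, 240) = 5
  i=1: min(5*4^1, 240) = 20
  i=2: min(5*4^2, 240) = 80
  i=3: min(5*4^3, 240) = 240
  i=4: min(5*4^4, 240) = 240
  i=5: min(5*4^5, 240) = 240
  i=6: min(5*4^6, 240) = 240
  i=7: min(5*4^7, 240) = 240

Answer: 5 20 80 240 240 240 240 240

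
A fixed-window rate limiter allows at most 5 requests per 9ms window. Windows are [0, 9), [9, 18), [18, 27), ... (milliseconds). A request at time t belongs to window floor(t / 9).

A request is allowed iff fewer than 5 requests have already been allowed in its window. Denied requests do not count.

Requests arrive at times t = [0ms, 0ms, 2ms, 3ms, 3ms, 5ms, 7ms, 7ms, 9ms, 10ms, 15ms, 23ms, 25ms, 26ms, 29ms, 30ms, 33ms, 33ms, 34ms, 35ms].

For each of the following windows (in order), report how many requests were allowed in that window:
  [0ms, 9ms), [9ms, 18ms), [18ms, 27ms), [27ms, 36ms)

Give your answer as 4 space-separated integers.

Answer: 5 3 3 5

Derivation:
Processing requests:
  req#1 t=0ms (window 0): ALLOW
  req#2 t=0ms (window 0): ALLOW
  req#3 t=2ms (window 0): ALLOW
  req#4 t=3ms (window 0): ALLOW
  req#5 t=3ms (window 0): ALLOW
  req#6 t=5ms (window 0): DENY
  req#7 t=7ms (window 0): DENY
  req#8 t=7ms (window 0): DENY
  req#9 t=9ms (window 1): ALLOW
  req#10 t=10ms (window 1): ALLOW
  req#11 t=15ms (window 1): ALLOW
  req#12 t=23ms (window 2): ALLOW
  req#13 t=25ms (window 2): ALLOW
  req#14 t=26ms (window 2): ALLOW
  req#15 t=29ms (window 3): ALLOW
  req#16 t=30ms (window 3): ALLOW
  req#17 t=33ms (window 3): ALLOW
  req#18 t=33ms (window 3): ALLOW
  req#19 t=34ms (window 3): ALLOW
  req#20 t=35ms (window 3): DENY

Allowed counts by window: 5 3 3 5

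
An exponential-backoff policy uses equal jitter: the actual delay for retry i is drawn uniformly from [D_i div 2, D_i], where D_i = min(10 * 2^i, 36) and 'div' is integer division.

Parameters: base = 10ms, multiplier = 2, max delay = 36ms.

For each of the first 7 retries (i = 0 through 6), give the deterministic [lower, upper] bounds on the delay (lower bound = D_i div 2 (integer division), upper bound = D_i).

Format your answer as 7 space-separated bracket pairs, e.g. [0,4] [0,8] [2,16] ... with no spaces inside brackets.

Answer: [5,10] [10,20] [18,36] [18,36] [18,36] [18,36] [18,36]

Derivation:
Computing bounds per retry:
  i=0: D_i=min(10*2^0,36)=10, bounds=[5,10]
  i=1: D_i=min(10*2^1,36)=20, bounds=[10,20]
  i=2: D_i=min(10*2^2,36)=36, bounds=[18,36]
  i=3: D_i=min(10*2^3,36)=36, bounds=[18,36]
  i=4: D_i=min(10*2^4,36)=36, bounds=[18,36]
  i=5: D_i=min(10*2^5,36)=36, bounds=[18,36]
  i=6: D_i=min(10*2^6,36)=36, bounds=[18,36]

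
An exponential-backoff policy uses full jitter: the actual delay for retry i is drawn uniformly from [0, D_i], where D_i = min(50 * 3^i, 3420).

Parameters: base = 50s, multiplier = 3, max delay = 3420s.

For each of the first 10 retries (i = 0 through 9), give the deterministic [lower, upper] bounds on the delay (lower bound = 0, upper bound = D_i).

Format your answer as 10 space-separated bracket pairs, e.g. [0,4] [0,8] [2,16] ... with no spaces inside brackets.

Computing bounds per retry:
  i=0: D_i=min(50*3^0,3420)=50, bounds=[0,50]
  i=1: D_i=min(50*3^1,3420)=150, bounds=[0,150]
  i=2: D_i=min(50*3^2,3420)=450, bounds=[0,450]
  i=3: D_i=min(50*3^3,3420)=1350, bounds=[0,1350]
  i=4: D_i=min(50*3^4,3420)=3420, bounds=[0,3420]
  i=5: D_i=min(50*3^5,3420)=3420, bounds=[0,3420]
  i=6: D_i=min(50*3^6,3420)=3420, bounds=[0,3420]
  i=7: D_i=min(50*3^7,3420)=3420, bounds=[0,3420]
  i=8: D_i=min(50*3^8,3420)=3420, bounds=[0,3420]
  i=9: D_i=min(50*3^9,3420)=3420, bounds=[0,3420]

Answer: [0,50] [0,150] [0,450] [0,1350] [0,3420] [0,3420] [0,3420] [0,3420] [0,3420] [0,3420]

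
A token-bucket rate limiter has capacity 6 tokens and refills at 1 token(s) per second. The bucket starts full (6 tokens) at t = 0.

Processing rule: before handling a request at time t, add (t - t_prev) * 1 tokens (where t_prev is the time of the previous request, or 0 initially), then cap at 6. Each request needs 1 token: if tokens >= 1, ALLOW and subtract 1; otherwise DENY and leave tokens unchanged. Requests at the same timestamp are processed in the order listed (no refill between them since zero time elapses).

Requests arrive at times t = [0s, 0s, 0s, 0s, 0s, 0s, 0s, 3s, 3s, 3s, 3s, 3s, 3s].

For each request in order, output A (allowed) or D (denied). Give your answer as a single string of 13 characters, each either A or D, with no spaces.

Answer: AAAAAADAAADDD

Derivation:
Simulating step by step:
  req#1 t=0s: ALLOW
  req#2 t=0s: ALLOW
  req#3 t=0s: ALLOW
  req#4 t=0s: ALLOW
  req#5 t=0s: ALLOW
  req#6 t=0s: ALLOW
  req#7 t=0s: DENY
  req#8 t=3s: ALLOW
  req#9 t=3s: ALLOW
  req#10 t=3s: ALLOW
  req#11 t=3s: DENY
  req#12 t=3s: DENY
  req#13 t=3s: DENY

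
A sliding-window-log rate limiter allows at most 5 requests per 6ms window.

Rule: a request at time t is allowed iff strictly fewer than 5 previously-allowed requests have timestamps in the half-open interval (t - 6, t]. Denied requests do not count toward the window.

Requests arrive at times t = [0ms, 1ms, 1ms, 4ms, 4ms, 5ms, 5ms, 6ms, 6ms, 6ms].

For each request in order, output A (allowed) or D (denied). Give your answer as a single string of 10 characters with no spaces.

Answer: AAAAADDADD

Derivation:
Tracking allowed requests in the window:
  req#1 t=0ms: ALLOW
  req#2 t=1ms: ALLOW
  req#3 t=1ms: ALLOW
  req#4 t=4ms: ALLOW
  req#5 t=4ms: ALLOW
  req#6 t=5ms: DENY
  req#7 t=5ms: DENY
  req#8 t=6ms: ALLOW
  req#9 t=6ms: DENY
  req#10 t=6ms: DENY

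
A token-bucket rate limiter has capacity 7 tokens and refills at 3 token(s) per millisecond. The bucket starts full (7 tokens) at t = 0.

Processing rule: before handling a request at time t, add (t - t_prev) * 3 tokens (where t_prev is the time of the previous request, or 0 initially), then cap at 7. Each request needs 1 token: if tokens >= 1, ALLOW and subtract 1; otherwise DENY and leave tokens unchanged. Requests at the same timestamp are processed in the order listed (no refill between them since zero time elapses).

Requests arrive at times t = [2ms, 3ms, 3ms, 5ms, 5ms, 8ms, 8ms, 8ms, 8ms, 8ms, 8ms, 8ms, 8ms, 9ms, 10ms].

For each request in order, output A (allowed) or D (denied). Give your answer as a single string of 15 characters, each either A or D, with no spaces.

Simulating step by step:
  req#1 t=2ms: ALLOW
  req#2 t=3ms: ALLOW
  req#3 t=3ms: ALLOW
  req#4 t=5ms: ALLOW
  req#5 t=5ms: ALLOW
  req#6 t=8ms: ALLOW
  req#7 t=8ms: ALLOW
  req#8 t=8ms: ALLOW
  req#9 t=8ms: ALLOW
  req#10 t=8ms: ALLOW
  req#11 t=8ms: ALLOW
  req#12 t=8ms: ALLOW
  req#13 t=8ms: DENY
  req#14 t=9ms: ALLOW
  req#15 t=10ms: ALLOW

Answer: AAAAAAAAAAAADAA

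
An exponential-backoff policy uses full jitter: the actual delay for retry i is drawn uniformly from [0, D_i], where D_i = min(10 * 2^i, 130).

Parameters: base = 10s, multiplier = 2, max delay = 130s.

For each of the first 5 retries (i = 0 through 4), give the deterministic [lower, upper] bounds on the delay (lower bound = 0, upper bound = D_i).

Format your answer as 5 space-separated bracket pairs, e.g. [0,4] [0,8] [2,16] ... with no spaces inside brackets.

Answer: [0,10] [0,20] [0,40] [0,80] [0,130]

Derivation:
Computing bounds per retry:
  i=0: D_i=min(10*2^0,130)=10, bounds=[0,10]
  i=1: D_i=min(10*2^1,130)=20, bounds=[0,20]
  i=2: D_i=min(10*2^2,130)=40, bounds=[0,40]
  i=3: D_i=min(10*2^3,130)=80, bounds=[0,80]
  i=4: D_i=min(10*2^4,130)=130, bounds=[0,130]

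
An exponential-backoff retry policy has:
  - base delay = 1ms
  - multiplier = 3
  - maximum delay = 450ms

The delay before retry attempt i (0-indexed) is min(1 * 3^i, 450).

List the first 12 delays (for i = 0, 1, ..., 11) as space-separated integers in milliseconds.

Answer: 1 3 9 27 81 243 450 450 450 450 450 450

Derivation:
Computing each delay:
  i=0: min(1*3^0, 450) = 1
  i=1: min(1*3^1, 450) = 3
  i=2: min(1*3^2, 450) = 9
  i=3: min(1*3^3, 450) = 27
  i=4: min(1*3^4, 450) = 81
  i=5: min(1*3^5, 450) = 243
  i=6: min(1*3^6, 450) = 450
  i=7: min(1*3^7, 450) = 450
  i=8: min(1*3^8, 450) = 450
  i=9: min(1*3^9, 450) = 450
  i=10: min(1*3^10, 450) = 450
  i=11: min(1*3^11, 450) = 450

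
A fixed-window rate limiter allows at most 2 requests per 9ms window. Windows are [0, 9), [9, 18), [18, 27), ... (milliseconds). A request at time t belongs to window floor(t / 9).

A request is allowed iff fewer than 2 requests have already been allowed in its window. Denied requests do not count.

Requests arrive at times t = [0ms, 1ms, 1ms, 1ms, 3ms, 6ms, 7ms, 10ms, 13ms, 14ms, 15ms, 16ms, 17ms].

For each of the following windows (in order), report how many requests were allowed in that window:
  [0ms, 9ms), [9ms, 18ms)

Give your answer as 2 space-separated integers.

Processing requests:
  req#1 t=0ms (window 0): ALLOW
  req#2 t=1ms (window 0): ALLOW
  req#3 t=1ms (window 0): DENY
  req#4 t=1ms (window 0): DENY
  req#5 t=3ms (window 0): DENY
  req#6 t=6ms (window 0): DENY
  req#7 t=7ms (window 0): DENY
  req#8 t=10ms (window 1): ALLOW
  req#9 t=13ms (window 1): ALLOW
  req#10 t=14ms (window 1): DENY
  req#11 t=15ms (window 1): DENY
  req#12 t=16ms (window 1): DENY
  req#13 t=17ms (window 1): DENY

Allowed counts by window: 2 2

Answer: 2 2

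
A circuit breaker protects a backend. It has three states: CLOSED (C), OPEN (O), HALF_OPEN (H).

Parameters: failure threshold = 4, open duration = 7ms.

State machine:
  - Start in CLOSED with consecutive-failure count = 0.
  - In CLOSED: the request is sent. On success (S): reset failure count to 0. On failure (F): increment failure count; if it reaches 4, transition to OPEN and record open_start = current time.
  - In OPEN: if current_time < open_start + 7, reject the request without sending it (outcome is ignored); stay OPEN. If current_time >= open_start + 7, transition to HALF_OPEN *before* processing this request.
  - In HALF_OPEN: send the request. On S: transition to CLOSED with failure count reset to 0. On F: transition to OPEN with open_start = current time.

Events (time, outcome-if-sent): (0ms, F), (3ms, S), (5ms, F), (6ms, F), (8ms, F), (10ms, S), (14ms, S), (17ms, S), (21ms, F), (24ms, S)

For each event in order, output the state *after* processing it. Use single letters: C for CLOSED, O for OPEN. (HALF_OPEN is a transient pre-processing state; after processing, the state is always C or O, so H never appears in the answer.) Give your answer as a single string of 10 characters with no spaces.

State after each event:
  event#1 t=0ms outcome=F: state=CLOSED
  event#2 t=3ms outcome=S: state=CLOSED
  event#3 t=5ms outcome=F: state=CLOSED
  event#4 t=6ms outcome=F: state=CLOSED
  event#5 t=8ms outcome=F: state=CLOSED
  event#6 t=10ms outcome=S: state=CLOSED
  event#7 t=14ms outcome=S: state=CLOSED
  event#8 t=17ms outcome=S: state=CLOSED
  event#9 t=21ms outcome=F: state=CLOSED
  event#10 t=24ms outcome=S: state=CLOSED

Answer: CCCCCCCCCC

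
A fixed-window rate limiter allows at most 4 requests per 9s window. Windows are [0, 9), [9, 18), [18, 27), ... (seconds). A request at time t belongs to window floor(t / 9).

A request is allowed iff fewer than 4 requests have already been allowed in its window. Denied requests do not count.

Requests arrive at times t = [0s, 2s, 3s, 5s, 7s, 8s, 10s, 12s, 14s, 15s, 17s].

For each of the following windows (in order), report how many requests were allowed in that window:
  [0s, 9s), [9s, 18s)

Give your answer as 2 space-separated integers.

Processing requests:
  req#1 t=0s (window 0): ALLOW
  req#2 t=2s (window 0): ALLOW
  req#3 t=3s (window 0): ALLOW
  req#4 t=5s (window 0): ALLOW
  req#5 t=7s (window 0): DENY
  req#6 t=8s (window 0): DENY
  req#7 t=10s (window 1): ALLOW
  req#8 t=12s (window 1): ALLOW
  req#9 t=14s (window 1): ALLOW
  req#10 t=15s (window 1): ALLOW
  req#11 t=17s (window 1): DENY

Allowed counts by window: 4 4

Answer: 4 4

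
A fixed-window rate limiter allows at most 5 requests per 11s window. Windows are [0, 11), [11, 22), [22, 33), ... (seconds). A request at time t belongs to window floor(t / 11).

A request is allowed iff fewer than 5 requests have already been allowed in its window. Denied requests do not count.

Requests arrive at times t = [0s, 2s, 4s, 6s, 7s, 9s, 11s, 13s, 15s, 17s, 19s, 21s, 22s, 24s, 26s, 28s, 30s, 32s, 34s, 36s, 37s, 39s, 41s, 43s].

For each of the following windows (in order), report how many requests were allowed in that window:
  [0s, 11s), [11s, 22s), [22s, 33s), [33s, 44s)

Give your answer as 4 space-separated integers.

Answer: 5 5 5 5

Derivation:
Processing requests:
  req#1 t=0s (window 0): ALLOW
  req#2 t=2s (window 0): ALLOW
  req#3 t=4s (window 0): ALLOW
  req#4 t=6s (window 0): ALLOW
  req#5 t=7s (window 0): ALLOW
  req#6 t=9s (window 0): DENY
  req#7 t=11s (window 1): ALLOW
  req#8 t=13s (window 1): ALLOW
  req#9 t=15s (window 1): ALLOW
  req#10 t=17s (window 1): ALLOW
  req#11 t=19s (window 1): ALLOW
  req#12 t=21s (window 1): DENY
  req#13 t=22s (window 2): ALLOW
  req#14 t=24s (window 2): ALLOW
  req#15 t=26s (window 2): ALLOW
  req#16 t=28s (window 2): ALLOW
  req#17 t=30s (window 2): ALLOW
  req#18 t=32s (window 2): DENY
  req#19 t=34s (window 3): ALLOW
  req#20 t=36s (window 3): ALLOW
  req#21 t=37s (window 3): ALLOW
  req#22 t=39s (window 3): ALLOW
  req#23 t=41s (window 3): ALLOW
  req#24 t=43s (window 3): DENY

Allowed counts by window: 5 5 5 5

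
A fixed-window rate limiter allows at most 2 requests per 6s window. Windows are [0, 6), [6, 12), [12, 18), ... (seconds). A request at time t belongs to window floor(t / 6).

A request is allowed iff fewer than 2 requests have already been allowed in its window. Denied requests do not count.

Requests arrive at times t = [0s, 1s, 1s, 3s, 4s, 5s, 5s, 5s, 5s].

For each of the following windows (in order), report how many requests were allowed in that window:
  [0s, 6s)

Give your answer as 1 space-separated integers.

Answer: 2

Derivation:
Processing requests:
  req#1 t=0s (window 0): ALLOW
  req#2 t=1s (window 0): ALLOW
  req#3 t=1s (window 0): DENY
  req#4 t=3s (window 0): DENY
  req#5 t=4s (window 0): DENY
  req#6 t=5s (window 0): DENY
  req#7 t=5s (window 0): DENY
  req#8 t=5s (window 0): DENY
  req#9 t=5s (window 0): DENY

Allowed counts by window: 2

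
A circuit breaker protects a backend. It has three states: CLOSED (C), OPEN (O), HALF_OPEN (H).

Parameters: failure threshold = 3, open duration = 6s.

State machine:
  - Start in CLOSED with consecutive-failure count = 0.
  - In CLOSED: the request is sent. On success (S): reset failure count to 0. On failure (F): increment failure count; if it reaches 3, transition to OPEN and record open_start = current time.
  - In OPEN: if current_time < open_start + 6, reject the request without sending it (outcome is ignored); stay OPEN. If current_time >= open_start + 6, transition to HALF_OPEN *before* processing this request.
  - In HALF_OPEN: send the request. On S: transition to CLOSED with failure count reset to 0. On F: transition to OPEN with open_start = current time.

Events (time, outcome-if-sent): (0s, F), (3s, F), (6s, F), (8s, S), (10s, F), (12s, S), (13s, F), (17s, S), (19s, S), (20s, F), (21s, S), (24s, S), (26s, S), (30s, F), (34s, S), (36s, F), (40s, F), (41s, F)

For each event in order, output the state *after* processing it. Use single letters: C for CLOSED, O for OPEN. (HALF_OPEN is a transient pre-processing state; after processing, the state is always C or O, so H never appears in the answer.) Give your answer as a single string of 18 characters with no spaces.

State after each event:
  event#1 t=0s outcome=F: state=CLOSED
  event#2 t=3s outcome=F: state=CLOSED
  event#3 t=6s outcome=F: state=OPEN
  event#4 t=8s outcome=S: state=OPEN
  event#5 t=10s outcome=F: state=OPEN
  event#6 t=12s outcome=S: state=CLOSED
  event#7 t=13s outcome=F: state=CLOSED
  event#8 t=17s outcome=S: state=CLOSED
  event#9 t=19s outcome=S: state=CLOSED
  event#10 t=20s outcome=F: state=CLOSED
  event#11 t=21s outcome=S: state=CLOSED
  event#12 t=24s outcome=S: state=CLOSED
  event#13 t=26s outcome=S: state=CLOSED
  event#14 t=30s outcome=F: state=CLOSED
  event#15 t=34s outcome=S: state=CLOSED
  event#16 t=36s outcome=F: state=CLOSED
  event#17 t=40s outcome=F: state=CLOSED
  event#18 t=41s outcome=F: state=OPEN

Answer: CCOOOCCCCCCCCCCCCO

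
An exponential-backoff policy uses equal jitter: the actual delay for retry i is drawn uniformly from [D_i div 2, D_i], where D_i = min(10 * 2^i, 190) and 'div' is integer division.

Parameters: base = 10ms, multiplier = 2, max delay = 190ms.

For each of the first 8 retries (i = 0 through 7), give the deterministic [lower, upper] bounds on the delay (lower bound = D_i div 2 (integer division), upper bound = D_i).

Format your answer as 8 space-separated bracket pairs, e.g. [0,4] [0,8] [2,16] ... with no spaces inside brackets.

Computing bounds per retry:
  i=0: D_i=min(10*2^0,190)=10, bounds=[5,10]
  i=1: D_i=min(10*2^1,190)=20, bounds=[10,20]
  i=2: D_i=min(10*2^2,190)=40, bounds=[20,40]
  i=3: D_i=min(10*2^3,190)=80, bounds=[40,80]
  i=4: D_i=min(10*2^4,190)=160, bounds=[80,160]
  i=5: D_i=min(10*2^5,190)=190, bounds=[95,190]
  i=6: D_i=min(10*2^6,190)=190, bounds=[95,190]
  i=7: D_i=min(10*2^7,190)=190, bounds=[95,190]

Answer: [5,10] [10,20] [20,40] [40,80] [80,160] [95,190] [95,190] [95,190]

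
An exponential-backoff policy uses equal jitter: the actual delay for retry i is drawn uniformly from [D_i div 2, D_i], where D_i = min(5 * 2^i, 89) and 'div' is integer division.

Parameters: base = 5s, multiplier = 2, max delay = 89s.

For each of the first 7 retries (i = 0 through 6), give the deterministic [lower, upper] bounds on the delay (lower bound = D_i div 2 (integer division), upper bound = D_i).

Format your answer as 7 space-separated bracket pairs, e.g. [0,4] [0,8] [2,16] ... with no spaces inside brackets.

Answer: [2,5] [5,10] [10,20] [20,40] [40,80] [44,89] [44,89]

Derivation:
Computing bounds per retry:
  i=0: D_i=min(5*2^0,89)=5, bounds=[2,5]
  i=1: D_i=min(5*2^1,89)=10, bounds=[5,10]
  i=2: D_i=min(5*2^2,89)=20, bounds=[10,20]
  i=3: D_i=min(5*2^3,89)=40, bounds=[20,40]
  i=4: D_i=min(5*2^4,89)=80, bounds=[40,80]
  i=5: D_i=min(5*2^5,89)=89, bounds=[44,89]
  i=6: D_i=min(5*2^6,89)=89, bounds=[44,89]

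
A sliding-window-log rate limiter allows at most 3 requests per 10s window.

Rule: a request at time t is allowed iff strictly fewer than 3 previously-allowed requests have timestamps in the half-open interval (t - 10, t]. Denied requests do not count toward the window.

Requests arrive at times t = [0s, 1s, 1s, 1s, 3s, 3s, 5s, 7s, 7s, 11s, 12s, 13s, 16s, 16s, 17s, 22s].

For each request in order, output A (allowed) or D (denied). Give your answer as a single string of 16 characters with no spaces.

Tracking allowed requests in the window:
  req#1 t=0s: ALLOW
  req#2 t=1s: ALLOW
  req#3 t=1s: ALLOW
  req#4 t=1s: DENY
  req#5 t=3s: DENY
  req#6 t=3s: DENY
  req#7 t=5s: DENY
  req#8 t=7s: DENY
  req#9 t=7s: DENY
  req#10 t=11s: ALLOW
  req#11 t=12s: ALLOW
  req#12 t=13s: ALLOW
  req#13 t=16s: DENY
  req#14 t=16s: DENY
  req#15 t=17s: DENY
  req#16 t=22s: ALLOW

Answer: AAADDDDDDAAADDDA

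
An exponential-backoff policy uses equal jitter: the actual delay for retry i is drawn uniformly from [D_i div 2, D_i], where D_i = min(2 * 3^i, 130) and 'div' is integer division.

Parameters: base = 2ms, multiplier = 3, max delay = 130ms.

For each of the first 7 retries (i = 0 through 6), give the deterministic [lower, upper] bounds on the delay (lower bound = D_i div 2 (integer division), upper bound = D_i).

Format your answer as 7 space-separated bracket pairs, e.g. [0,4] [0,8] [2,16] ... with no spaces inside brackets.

Answer: [1,2] [3,6] [9,18] [27,54] [65,130] [65,130] [65,130]

Derivation:
Computing bounds per retry:
  i=0: D_i=min(2*3^0,130)=2, bounds=[1,2]
  i=1: D_i=min(2*3^1,130)=6, bounds=[3,6]
  i=2: D_i=min(2*3^2,130)=18, bounds=[9,18]
  i=3: D_i=min(2*3^3,130)=54, bounds=[27,54]
  i=4: D_i=min(2*3^4,130)=130, bounds=[65,130]
  i=5: D_i=min(2*3^5,130)=130, bounds=[65,130]
  i=6: D_i=min(2*3^6,130)=130, bounds=[65,130]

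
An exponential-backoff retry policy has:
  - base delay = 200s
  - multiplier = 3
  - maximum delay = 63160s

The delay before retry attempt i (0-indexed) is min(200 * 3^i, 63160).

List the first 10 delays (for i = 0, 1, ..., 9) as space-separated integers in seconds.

Computing each delay:
  i=0: min(200*3^0, 63160) = 200
  i=1: min(200*3^1, 63160) = 600
  i=2: min(200*3^2, 63160) = 1800
  i=3: min(200*3^3, 63160) = 5400
  i=4: min(200*3^4, 63160) = 16200
  i=5: min(200*3^5, 63160) = 48600
  i=6: min(200*3^6, 63160) = 63160
  i=7: min(200*3^7, 63160) = 63160
  i=8: min(200*3^8, 63160) = 63160
  i=9: min(200*3^9, 63160) = 63160

Answer: 200 600 1800 5400 16200 48600 63160 63160 63160 63160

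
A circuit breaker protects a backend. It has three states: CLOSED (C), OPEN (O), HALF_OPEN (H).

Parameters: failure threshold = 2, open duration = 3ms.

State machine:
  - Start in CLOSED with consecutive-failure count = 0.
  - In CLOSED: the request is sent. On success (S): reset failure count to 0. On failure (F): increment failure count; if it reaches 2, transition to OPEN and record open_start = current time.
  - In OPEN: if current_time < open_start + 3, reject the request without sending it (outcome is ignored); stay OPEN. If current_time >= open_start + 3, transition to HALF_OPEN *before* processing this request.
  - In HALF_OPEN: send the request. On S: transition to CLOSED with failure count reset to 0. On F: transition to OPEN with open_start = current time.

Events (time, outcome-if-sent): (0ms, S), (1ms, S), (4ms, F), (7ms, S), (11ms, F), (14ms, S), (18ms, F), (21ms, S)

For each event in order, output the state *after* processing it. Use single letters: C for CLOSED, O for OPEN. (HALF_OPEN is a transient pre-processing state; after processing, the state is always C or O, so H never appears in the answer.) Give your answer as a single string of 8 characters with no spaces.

Answer: CCCCCCCC

Derivation:
State after each event:
  event#1 t=0ms outcome=S: state=CLOSED
  event#2 t=1ms outcome=S: state=CLOSED
  event#3 t=4ms outcome=F: state=CLOSED
  event#4 t=7ms outcome=S: state=CLOSED
  event#5 t=11ms outcome=F: state=CLOSED
  event#6 t=14ms outcome=S: state=CLOSED
  event#7 t=18ms outcome=F: state=CLOSED
  event#8 t=21ms outcome=S: state=CLOSED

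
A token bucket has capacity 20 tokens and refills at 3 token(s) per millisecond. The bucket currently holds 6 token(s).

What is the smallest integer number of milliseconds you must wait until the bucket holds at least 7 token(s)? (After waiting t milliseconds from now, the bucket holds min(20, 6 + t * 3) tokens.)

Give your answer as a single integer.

Answer: 1

Derivation:
Need 6 + t * 3 >= 7, so t >= 1/3.
Smallest integer t = ceil(1/3) = 1.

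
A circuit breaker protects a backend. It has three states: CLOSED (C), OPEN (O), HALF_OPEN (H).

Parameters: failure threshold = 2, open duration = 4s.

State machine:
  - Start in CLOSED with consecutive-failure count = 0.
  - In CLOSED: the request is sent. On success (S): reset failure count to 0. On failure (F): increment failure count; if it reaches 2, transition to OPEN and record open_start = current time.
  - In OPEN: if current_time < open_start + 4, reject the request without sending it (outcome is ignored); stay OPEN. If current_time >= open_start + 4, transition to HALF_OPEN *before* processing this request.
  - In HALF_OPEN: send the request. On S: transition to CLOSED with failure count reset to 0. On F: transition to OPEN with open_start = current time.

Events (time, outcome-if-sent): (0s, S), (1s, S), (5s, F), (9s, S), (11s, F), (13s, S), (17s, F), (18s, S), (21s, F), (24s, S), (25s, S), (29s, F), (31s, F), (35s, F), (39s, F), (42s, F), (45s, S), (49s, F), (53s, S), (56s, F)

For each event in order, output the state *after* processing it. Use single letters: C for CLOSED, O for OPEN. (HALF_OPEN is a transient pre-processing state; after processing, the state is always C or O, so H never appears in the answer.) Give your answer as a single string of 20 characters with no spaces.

State after each event:
  event#1 t=0s outcome=S: state=CLOSED
  event#2 t=1s outcome=S: state=CLOSED
  event#3 t=5s outcome=F: state=CLOSED
  event#4 t=9s outcome=S: state=CLOSED
  event#5 t=11s outcome=F: state=CLOSED
  event#6 t=13s outcome=S: state=CLOSED
  event#7 t=17s outcome=F: state=CLOSED
  event#8 t=18s outcome=S: state=CLOSED
  event#9 t=21s outcome=F: state=CLOSED
  event#10 t=24s outcome=S: state=CLOSED
  event#11 t=25s outcome=S: state=CLOSED
  event#12 t=29s outcome=F: state=CLOSED
  event#13 t=31s outcome=F: state=OPEN
  event#14 t=35s outcome=F: state=OPEN
  event#15 t=39s outcome=F: state=OPEN
  event#16 t=42s outcome=F: state=OPEN
  event#17 t=45s outcome=S: state=CLOSED
  event#18 t=49s outcome=F: state=CLOSED
  event#19 t=53s outcome=S: state=CLOSED
  event#20 t=56s outcome=F: state=CLOSED

Answer: CCCCCCCCCCCCOOOOCCCC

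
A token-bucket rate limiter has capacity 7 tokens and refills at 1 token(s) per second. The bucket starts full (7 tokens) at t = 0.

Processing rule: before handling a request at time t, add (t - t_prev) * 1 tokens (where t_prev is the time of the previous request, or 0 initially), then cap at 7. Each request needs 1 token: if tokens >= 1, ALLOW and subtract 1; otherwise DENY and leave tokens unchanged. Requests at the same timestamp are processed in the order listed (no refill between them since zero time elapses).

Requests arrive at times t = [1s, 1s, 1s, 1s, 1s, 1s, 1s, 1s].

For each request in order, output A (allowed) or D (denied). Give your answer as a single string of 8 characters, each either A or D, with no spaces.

Simulating step by step:
  req#1 t=1s: ALLOW
  req#2 t=1s: ALLOW
  req#3 t=1s: ALLOW
  req#4 t=1s: ALLOW
  req#5 t=1s: ALLOW
  req#6 t=1s: ALLOW
  req#7 t=1s: ALLOW
  req#8 t=1s: DENY

Answer: AAAAAAAD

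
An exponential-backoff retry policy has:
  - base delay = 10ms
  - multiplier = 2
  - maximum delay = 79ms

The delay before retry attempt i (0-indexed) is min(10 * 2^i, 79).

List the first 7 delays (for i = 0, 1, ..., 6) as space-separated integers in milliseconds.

Computing each delay:
  i=0: min(10*2^0, 79) = 10
  i=1: min(10*2^1, 79) = 20
  i=2: min(10*2^2, 79) = 40
  i=3: min(10*2^3, 79) = 79
  i=4: min(10*2^4, 79) = 79
  i=5: min(10*2^5, 79) = 79
  i=6: min(10*2^6, 79) = 79

Answer: 10 20 40 79 79 79 79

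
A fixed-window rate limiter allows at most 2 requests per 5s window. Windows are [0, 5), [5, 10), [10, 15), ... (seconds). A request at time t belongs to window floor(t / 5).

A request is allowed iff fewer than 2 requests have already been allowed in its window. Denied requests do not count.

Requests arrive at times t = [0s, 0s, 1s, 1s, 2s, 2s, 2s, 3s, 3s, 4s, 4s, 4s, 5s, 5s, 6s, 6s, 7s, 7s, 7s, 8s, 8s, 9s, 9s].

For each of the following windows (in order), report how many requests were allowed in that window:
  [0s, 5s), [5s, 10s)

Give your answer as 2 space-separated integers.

Answer: 2 2

Derivation:
Processing requests:
  req#1 t=0s (window 0): ALLOW
  req#2 t=0s (window 0): ALLOW
  req#3 t=1s (window 0): DENY
  req#4 t=1s (window 0): DENY
  req#5 t=2s (window 0): DENY
  req#6 t=2s (window 0): DENY
  req#7 t=2s (window 0): DENY
  req#8 t=3s (window 0): DENY
  req#9 t=3s (window 0): DENY
  req#10 t=4s (window 0): DENY
  req#11 t=4s (window 0): DENY
  req#12 t=4s (window 0): DENY
  req#13 t=5s (window 1): ALLOW
  req#14 t=5s (window 1): ALLOW
  req#15 t=6s (window 1): DENY
  req#16 t=6s (window 1): DENY
  req#17 t=7s (window 1): DENY
  req#18 t=7s (window 1): DENY
  req#19 t=7s (window 1): DENY
  req#20 t=8s (window 1): DENY
  req#21 t=8s (window 1): DENY
  req#22 t=9s (window 1): DENY
  req#23 t=9s (window 1): DENY

Allowed counts by window: 2 2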